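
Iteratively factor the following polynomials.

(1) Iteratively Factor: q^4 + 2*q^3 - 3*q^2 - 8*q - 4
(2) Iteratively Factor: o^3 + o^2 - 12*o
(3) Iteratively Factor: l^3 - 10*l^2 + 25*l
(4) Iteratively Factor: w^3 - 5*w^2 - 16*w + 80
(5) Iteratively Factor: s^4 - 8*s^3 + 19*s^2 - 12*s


(1) = (q - 2)*(q^3 + 4*q^2 + 5*q + 2) = (q - 2)*(q + 1)*(q^2 + 3*q + 2) = (q - 2)*(q + 1)^2*(q + 2)
(2) = (o + 4)*(o^2 - 3*o) = (o - 3)*(o + 4)*(o)
(3) = (l - 5)*(l^2 - 5*l) = l*(l - 5)*(l - 5)
(4) = (w - 4)*(w^2 - w - 20) = (w - 4)*(w + 4)*(w - 5)
(5) = (s - 1)*(s^3 - 7*s^2 + 12*s) = (s - 3)*(s - 1)*(s^2 - 4*s) = (s - 4)*(s - 3)*(s - 1)*(s)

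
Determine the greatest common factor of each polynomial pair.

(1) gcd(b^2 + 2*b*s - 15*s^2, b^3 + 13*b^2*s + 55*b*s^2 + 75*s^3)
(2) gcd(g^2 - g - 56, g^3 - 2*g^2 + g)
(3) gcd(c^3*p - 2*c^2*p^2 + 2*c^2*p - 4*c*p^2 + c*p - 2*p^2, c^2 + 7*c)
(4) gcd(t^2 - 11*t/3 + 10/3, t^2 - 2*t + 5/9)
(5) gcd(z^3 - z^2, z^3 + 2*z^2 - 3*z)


(1) = gcd((b - 3*s)*(b + 5*s), (b + 3*s)*(b + 5*s)^2) = b + 5*s
(2) = 1
(3) = 1
(4) = t - 5/3
(5) = z^2 - z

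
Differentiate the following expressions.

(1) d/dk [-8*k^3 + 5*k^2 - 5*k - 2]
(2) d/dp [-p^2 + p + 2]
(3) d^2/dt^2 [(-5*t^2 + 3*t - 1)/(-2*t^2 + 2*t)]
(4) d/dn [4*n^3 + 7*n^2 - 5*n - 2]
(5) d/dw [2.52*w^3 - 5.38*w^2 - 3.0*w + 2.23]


(1) = -24*k^2 + 10*k - 5
(2) = 1 - 2*p
(3) = (2*t^3 + 3*t^2 - 3*t + 1)/(t^3*(t^3 - 3*t^2 + 3*t - 1))
(4) = 12*n^2 + 14*n - 5
(5) = 7.56*w^2 - 10.76*w - 3.0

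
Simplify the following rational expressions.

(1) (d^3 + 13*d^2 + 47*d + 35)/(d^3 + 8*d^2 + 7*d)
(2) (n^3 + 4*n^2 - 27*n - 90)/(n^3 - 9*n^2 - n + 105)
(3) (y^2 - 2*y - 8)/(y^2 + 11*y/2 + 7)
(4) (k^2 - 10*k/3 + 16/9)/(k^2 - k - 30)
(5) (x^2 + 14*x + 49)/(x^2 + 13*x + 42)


(1) = (d + 5)/d
(2) = (n + 6)/(n - 7)
(3) = (2*y - 8)/(2*y + 7)
(4) = (9*k^2 - 30*k + 16)/(9*k^2 - 9*k - 270)
(5) = (x + 7)/(x + 6)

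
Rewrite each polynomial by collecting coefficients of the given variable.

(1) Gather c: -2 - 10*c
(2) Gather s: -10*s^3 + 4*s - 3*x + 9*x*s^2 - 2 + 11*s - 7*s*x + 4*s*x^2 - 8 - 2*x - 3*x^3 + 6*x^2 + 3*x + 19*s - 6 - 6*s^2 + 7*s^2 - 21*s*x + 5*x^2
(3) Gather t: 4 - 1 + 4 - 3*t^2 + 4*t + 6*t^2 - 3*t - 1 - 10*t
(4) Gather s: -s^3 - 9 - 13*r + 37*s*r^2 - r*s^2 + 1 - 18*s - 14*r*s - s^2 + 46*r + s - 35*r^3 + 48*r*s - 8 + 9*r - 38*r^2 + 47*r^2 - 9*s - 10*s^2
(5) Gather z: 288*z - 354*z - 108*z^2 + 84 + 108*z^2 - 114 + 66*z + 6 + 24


(1) = -10*c - 2
(2) = -10*s^3 + s^2*(9*x + 1) + s*(4*x^2 - 28*x + 34) - 3*x^3 + 11*x^2 - 2*x - 16
(3) = 3*t^2 - 9*t + 6
(4) = -35*r^3 + 9*r^2 + 42*r - s^3 + s^2*(-r - 11) + s*(37*r^2 + 34*r - 26) - 16
(5) = 0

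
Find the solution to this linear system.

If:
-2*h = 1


Then:
h = -1/2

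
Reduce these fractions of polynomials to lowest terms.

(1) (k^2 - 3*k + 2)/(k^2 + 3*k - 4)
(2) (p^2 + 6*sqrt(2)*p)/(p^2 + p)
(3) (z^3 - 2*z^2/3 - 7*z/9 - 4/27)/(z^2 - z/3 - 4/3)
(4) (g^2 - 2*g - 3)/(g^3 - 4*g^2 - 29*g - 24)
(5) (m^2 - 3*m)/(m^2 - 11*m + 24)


(1) = (k - 2)/(k + 4)
(2) = (p + 6*sqrt(2))/(p + 1)
(3) = (9*z^2 + 6*z + 1)/(9*z + 9)
(4) = (g - 3)/(g^2 - 5*g - 24)
(5) = m/(m - 8)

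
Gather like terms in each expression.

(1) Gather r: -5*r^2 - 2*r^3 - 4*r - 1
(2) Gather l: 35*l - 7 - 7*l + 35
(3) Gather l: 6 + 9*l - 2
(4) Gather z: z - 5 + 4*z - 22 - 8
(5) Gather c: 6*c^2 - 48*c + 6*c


(1) = -2*r^3 - 5*r^2 - 4*r - 1
(2) = 28*l + 28
(3) = 9*l + 4
(4) = 5*z - 35
(5) = 6*c^2 - 42*c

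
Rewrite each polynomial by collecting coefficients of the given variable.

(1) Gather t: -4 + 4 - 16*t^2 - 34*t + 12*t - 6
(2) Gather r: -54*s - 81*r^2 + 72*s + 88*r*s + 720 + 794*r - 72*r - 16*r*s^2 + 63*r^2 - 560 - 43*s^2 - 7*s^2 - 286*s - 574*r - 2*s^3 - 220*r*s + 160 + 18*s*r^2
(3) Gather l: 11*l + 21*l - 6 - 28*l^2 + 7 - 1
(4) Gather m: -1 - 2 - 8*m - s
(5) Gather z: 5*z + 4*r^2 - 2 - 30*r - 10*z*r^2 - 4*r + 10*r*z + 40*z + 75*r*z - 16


(1) = -16*t^2 - 22*t - 6
(2) = r^2*(18*s - 18) + r*(-16*s^2 - 132*s + 148) - 2*s^3 - 50*s^2 - 268*s + 320
(3) = -28*l^2 + 32*l
(4) = -8*m - s - 3
(5) = 4*r^2 - 34*r + z*(-10*r^2 + 85*r + 45) - 18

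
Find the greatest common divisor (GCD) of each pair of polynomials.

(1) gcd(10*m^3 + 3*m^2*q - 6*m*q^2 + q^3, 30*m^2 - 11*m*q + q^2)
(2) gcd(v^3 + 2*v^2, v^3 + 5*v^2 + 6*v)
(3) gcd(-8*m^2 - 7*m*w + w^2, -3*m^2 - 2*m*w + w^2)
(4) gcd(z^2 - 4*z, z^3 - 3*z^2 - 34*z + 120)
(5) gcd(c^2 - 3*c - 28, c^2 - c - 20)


(1) = gcd((-5*m + q)*(-2*m + q)*(m + q), (-6*m + q)*(-5*m + q)) = -5*m + q
(2) = v^2 + 2*v
(3) = gcd((-8*m + w)*(m + w), (-3*m + w)*(m + w)) = m + w
(4) = gcd(z*(z - 4), (z - 5)*(z - 4)*(z + 6)) = z - 4
(5) = gcd((c - 7)*(c + 4), (c - 5)*(c + 4)) = c + 4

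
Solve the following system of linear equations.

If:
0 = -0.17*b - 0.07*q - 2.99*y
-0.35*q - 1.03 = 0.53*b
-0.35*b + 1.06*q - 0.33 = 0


Then:
b = -1.76
q = -0.27
y = 0.11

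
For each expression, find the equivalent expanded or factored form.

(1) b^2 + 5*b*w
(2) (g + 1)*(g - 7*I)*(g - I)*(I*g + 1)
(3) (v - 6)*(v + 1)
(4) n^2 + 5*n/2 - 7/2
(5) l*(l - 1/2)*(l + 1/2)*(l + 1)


(1) = b*(b + 5*w)
(2) = I*g^4 + 9*g^3 + I*g^3 + 9*g^2 - 15*I*g^2 - 7*g - 15*I*g - 7
(3) = v^2 - 5*v - 6
(4) = (n - 1)*(n + 7/2)
(5) = l^4 + l^3 - l^2/4 - l/4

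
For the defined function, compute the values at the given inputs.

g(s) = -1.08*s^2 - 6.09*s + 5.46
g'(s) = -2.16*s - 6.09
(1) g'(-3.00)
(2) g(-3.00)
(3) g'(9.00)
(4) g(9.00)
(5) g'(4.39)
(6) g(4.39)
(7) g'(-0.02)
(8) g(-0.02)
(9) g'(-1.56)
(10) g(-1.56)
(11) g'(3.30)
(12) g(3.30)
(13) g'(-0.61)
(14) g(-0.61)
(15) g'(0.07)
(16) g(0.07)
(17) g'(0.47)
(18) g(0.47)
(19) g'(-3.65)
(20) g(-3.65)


(1) = 0.39
(2) = 14.01
(3) = -25.53
(4) = -136.83
(5) = -15.57
(6) = -42.09
(7) = -6.05
(8) = 5.58
(9) = -2.72
(10) = 12.33
(11) = -13.22
(12) = -26.40
(13) = -4.77
(14) = 8.77
(15) = -6.24
(16) = 5.03
(17) = -7.11
(18) = 2.36
(19) = 1.79
(20) = 13.30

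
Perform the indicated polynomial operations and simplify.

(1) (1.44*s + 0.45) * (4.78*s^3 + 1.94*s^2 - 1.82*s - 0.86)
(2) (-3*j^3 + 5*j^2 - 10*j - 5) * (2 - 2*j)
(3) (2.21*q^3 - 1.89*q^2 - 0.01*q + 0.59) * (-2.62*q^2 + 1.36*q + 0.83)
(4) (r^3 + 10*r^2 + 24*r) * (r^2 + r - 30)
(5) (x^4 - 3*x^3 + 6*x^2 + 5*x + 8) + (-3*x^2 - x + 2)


(1) = 6.8832*s^4 + 4.9446*s^3 - 1.7478*s^2 - 2.0574*s - 0.387
(2) = 6*j^4 - 16*j^3 + 30*j^2 - 10*j - 10
(3) = -5.7902*q^5 + 7.9574*q^4 - 0.7099*q^3 - 3.1281*q^2 + 0.7941*q + 0.4897
(4) = r^5 + 11*r^4 + 4*r^3 - 276*r^2 - 720*r
(5) = x^4 - 3*x^3 + 3*x^2 + 4*x + 10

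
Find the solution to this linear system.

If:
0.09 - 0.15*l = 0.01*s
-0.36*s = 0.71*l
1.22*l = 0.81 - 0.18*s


Then:
No Solution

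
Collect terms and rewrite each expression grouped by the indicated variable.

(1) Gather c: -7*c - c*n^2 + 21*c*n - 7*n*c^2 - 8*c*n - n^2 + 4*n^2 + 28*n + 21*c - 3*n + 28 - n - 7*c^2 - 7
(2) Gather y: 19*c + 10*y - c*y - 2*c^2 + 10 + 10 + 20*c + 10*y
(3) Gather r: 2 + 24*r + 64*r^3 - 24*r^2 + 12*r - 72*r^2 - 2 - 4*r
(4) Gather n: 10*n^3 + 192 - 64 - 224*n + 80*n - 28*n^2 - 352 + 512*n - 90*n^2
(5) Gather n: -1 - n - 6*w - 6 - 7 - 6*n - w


(1) = c^2*(-7*n - 7) + c*(-n^2 + 13*n + 14) + 3*n^2 + 24*n + 21
(2) = -2*c^2 + 39*c + y*(20 - c) + 20
(3) = 64*r^3 - 96*r^2 + 32*r
(4) = 10*n^3 - 118*n^2 + 368*n - 224
(5) = -7*n - 7*w - 14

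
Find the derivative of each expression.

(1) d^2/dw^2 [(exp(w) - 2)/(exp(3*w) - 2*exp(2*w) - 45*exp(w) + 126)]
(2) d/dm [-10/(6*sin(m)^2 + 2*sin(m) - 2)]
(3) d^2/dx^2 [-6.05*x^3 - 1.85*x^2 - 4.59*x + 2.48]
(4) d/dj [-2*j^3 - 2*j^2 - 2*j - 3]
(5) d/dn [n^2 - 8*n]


(1) = 4*(exp(6*w) - 6*exp(5*w) + 57*exp(4*w) - 395*exp(3*w) + 810*exp(2*w) - 99*exp(w) + 1134)*exp(w)/(exp(9*w) - 6*exp(8*w) - 123*exp(7*w) + 910*exp(6*w) + 4023*exp(5*w) - 44658*exp(4*w) + 24543*exp(3*w) + 670194*exp(2*w) - 2143260*exp(w) + 2000376)
(2) = 5*(6*sin(m) + 1)*cos(m)/(3*sin(m)^2 + sin(m) - 1)^2
(3) = -36.3*x - 3.7
(4) = -6*j^2 - 4*j - 2
(5) = 2*n - 8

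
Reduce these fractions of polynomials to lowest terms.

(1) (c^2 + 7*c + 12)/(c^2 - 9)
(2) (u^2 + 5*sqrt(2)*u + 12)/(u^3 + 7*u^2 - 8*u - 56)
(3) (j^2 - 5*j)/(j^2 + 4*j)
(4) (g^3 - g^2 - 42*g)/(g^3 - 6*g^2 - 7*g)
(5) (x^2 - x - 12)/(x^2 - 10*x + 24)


(1) = (c + 4)/(c - 3)
(2) = (u + 3*sqrt(2))/(u^2 + u*(7 - 2*sqrt(2)) - 14*sqrt(2))
(3) = (j - 5)/(j + 4)
(4) = (g + 6)/(g + 1)
(5) = (x + 3)/(x - 6)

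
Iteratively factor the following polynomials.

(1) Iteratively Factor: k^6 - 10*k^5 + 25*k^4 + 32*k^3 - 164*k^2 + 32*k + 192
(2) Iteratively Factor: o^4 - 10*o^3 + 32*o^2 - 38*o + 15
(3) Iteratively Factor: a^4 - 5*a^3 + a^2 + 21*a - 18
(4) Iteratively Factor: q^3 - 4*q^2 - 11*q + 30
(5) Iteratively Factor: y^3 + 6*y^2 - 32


(1) = (k - 4)*(k^5 - 6*k^4 + k^3 + 36*k^2 - 20*k - 48) = (k - 4)^2*(k^4 - 2*k^3 - 7*k^2 + 8*k + 12) = (k - 4)^2*(k - 3)*(k^3 + k^2 - 4*k - 4) = (k - 4)^2*(k - 3)*(k + 2)*(k^2 - k - 2) = (k - 4)^2*(k - 3)*(k + 1)*(k + 2)*(k - 2)
(2) = (o - 1)*(o^3 - 9*o^2 + 23*o - 15) = (o - 5)*(o - 1)*(o^2 - 4*o + 3) = (o - 5)*(o - 3)*(o - 1)*(o - 1)
(3) = (a - 3)*(a^3 - 2*a^2 - 5*a + 6) = (a - 3)^2*(a^2 + a - 2) = (a - 3)^2*(a - 1)*(a + 2)
(4) = (q - 5)*(q^2 + q - 6) = (q - 5)*(q - 2)*(q + 3)
(5) = (y + 4)*(y^2 + 2*y - 8) = (y - 2)*(y + 4)*(y + 4)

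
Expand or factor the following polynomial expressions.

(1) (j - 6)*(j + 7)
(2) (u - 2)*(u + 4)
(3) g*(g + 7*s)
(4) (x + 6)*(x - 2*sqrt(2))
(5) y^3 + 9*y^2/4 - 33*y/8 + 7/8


(1) = j^2 + j - 42
(2) = u^2 + 2*u - 8
(3) = g^2 + 7*g*s
(4) = x^2 - 2*sqrt(2)*x + 6*x - 12*sqrt(2)
(5) = (y - 1)*(y - 1/4)*(y + 7/2)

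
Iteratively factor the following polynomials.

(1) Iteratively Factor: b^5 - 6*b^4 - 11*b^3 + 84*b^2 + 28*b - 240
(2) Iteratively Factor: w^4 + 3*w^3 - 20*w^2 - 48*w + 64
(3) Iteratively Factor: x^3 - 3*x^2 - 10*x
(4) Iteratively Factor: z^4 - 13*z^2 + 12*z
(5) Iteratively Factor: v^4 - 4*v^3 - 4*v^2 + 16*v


(1) = (b - 5)*(b^4 - b^3 - 16*b^2 + 4*b + 48) = (b - 5)*(b + 2)*(b^3 - 3*b^2 - 10*b + 24) = (b - 5)*(b - 4)*(b + 2)*(b^2 + b - 6) = (b - 5)*(b - 4)*(b - 2)*(b + 2)*(b + 3)
(2) = (w + 4)*(w^3 - w^2 - 16*w + 16) = (w + 4)^2*(w^2 - 5*w + 4) = (w - 1)*(w + 4)^2*(w - 4)
(3) = (x - 5)*(x^2 + 2*x) = (x - 5)*(x + 2)*(x)
(4) = (z - 1)*(z^3 + z^2 - 12*z) = (z - 1)*(z + 4)*(z^2 - 3*z) = z*(z - 1)*(z + 4)*(z - 3)
(5) = (v + 2)*(v^3 - 6*v^2 + 8*v) = (v - 2)*(v + 2)*(v^2 - 4*v) = (v - 4)*(v - 2)*(v + 2)*(v)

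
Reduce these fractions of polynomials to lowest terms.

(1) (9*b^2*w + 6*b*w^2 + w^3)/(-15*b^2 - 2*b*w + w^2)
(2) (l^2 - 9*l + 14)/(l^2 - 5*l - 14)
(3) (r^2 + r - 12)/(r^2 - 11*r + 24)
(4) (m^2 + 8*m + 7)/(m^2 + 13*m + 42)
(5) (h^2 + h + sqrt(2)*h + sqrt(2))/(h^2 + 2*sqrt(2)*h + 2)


(1) = (3*b*w + w^2)/(-5*b + w)
(2) = (l - 2)/(l + 2)
(3) = (r + 4)/(r - 8)
(4) = (m + 1)/(m + 6)
(5) = (h + 1)/(h + sqrt(2))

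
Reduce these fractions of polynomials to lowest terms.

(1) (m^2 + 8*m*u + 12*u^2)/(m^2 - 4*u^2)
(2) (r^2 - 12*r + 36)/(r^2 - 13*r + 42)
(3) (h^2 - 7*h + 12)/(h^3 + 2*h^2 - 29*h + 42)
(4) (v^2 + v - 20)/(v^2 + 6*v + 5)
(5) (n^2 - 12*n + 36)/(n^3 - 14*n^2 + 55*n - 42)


(1) = (-m - 6*u)/(-m + 2*u)
(2) = (r - 6)/(r - 7)
(3) = (h - 4)/(h^2 + 5*h - 14)
(4) = (v - 4)/(v + 1)
(5) = (n - 6)/(n^2 - 8*n + 7)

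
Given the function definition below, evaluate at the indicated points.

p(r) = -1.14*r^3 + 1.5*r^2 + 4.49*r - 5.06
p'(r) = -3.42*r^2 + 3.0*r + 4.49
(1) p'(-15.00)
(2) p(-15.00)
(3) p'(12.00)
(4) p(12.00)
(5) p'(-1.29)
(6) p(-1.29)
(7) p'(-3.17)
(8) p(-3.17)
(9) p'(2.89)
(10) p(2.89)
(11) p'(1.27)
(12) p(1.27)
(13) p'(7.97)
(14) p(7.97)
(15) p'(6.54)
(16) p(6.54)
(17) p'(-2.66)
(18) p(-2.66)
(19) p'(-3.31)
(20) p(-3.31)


(1) = -810.01
(2) = 4112.59
(3) = -451.99
(4) = -1705.10
(5) = -5.07
(6) = -5.91
(7) = -39.39
(8) = 32.09
(9) = -15.40
(10) = -7.07
(11) = 2.78
(12) = 0.73
(13) = -188.84
(14) = -451.13
(15) = -122.17
(16) = -230.43
(17) = -27.69
(18) = 15.07
(19) = -42.91
(20) = 37.85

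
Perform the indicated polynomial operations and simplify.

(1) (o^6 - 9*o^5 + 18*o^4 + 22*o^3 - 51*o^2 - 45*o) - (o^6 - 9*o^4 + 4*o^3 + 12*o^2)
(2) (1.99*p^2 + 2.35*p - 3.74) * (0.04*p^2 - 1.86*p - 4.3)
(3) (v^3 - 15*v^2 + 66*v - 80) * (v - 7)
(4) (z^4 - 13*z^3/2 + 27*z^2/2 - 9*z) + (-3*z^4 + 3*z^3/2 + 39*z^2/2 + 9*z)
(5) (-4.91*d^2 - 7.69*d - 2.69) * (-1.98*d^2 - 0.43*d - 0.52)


(1) = -9*o^5 + 27*o^4 + 18*o^3 - 63*o^2 - 45*o
(2) = 0.0796*p^4 - 3.6074*p^3 - 13.0776*p^2 - 3.1486*p + 16.082
(3) = v^4 - 22*v^3 + 171*v^2 - 542*v + 560
(4) = -2*z^4 - 5*z^3 + 33*z^2
(5) = 9.7218*d^4 + 17.3375*d^3 + 11.1861*d^2 + 5.1555*d + 1.3988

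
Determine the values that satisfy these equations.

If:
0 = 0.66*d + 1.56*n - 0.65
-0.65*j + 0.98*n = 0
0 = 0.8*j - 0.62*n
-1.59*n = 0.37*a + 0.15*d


Then:
a = -0.40
d = 0.98
j = 0.00
n = 0.00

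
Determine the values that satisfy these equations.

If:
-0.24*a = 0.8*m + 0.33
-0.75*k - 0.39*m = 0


Then:
a = -3.33333333333333*m - 1.375
k = -0.52*m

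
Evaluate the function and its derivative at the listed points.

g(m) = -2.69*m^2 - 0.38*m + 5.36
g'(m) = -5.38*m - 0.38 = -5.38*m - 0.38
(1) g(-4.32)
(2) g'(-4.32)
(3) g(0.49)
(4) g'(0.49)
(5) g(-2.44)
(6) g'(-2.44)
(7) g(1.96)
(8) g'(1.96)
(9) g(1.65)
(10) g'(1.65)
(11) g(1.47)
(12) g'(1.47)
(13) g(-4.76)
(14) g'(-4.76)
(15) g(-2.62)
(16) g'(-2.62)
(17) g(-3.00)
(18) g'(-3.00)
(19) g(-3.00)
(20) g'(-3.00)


(1) = -43.20
(2) = 22.86
(3) = 4.53
(4) = -3.02
(5) = -9.73
(6) = 12.75
(7) = -5.72
(8) = -10.92
(9) = -2.59
(10) = -9.26
(11) = -1.01
(12) = -8.29
(13) = -53.78
(14) = 25.23
(15) = -12.11
(16) = 13.72
(17) = -17.71
(18) = 15.76
(19) = -17.71
(20) = 15.76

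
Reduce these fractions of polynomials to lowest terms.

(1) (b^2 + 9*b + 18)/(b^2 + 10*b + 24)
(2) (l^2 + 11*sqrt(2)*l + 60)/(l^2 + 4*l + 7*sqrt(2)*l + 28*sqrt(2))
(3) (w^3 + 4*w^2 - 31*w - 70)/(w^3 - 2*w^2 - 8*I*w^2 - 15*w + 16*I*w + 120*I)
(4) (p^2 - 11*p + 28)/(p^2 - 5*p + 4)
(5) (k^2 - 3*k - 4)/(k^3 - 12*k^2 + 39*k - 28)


(1) = (b + 3)/(b + 4)
(2) = (l^2 + 11*sqrt(2)*l + 60)/(l^2 + l*(4 + 7*sqrt(2)) + 28*sqrt(2))
(3) = (w^2 + 9*w + 14)/(w^2 + w*(3 - 8*I) - 24*I)
(4) = (p - 7)/(p - 1)
(5) = (k + 1)/(k^2 - 8*k + 7)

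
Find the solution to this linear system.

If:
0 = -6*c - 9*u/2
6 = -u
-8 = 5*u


Then:
No Solution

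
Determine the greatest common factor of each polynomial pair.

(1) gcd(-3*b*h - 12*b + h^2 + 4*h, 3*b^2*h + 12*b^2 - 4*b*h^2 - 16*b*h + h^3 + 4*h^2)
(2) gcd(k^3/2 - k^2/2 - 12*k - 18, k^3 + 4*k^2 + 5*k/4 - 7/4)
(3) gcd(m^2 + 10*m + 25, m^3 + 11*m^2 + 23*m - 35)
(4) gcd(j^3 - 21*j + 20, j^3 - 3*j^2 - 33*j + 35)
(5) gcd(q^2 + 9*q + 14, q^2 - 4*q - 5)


(1) = 3*b*h + 12*b - h^2 - 4*h
(2) = gcd((k/2 + 1)*(k - 6)*(k + 3), (k - 1/2)*(k + 1)*(k + 7/2)) = 1
(3) = m + 5
(4) = j^2 + 4*j - 5
(5) = gcd((q + 2)*(q + 7), (q - 5)*(q + 1)) = 1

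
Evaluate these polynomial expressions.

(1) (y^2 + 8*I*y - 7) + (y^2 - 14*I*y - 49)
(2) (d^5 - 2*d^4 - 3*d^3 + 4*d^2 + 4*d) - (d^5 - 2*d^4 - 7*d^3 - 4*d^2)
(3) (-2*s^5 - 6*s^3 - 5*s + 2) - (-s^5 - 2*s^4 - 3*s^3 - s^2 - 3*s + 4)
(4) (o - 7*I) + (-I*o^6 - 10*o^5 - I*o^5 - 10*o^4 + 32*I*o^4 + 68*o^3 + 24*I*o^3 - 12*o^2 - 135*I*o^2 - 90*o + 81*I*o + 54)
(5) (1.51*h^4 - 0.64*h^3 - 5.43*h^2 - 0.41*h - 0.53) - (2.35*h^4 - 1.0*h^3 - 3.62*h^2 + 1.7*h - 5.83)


(1) = 2*y^2 - 6*I*y - 56
(2) = 4*d^3 + 8*d^2 + 4*d
(3) = -s^5 + 2*s^4 - 3*s^3 + s^2 - 2*s - 2
(4) = -I*o^6 - 10*o^5 - I*o^5 - 10*o^4 + 32*I*o^4 + 68*o^3 + 24*I*o^3 - 12*o^2 - 135*I*o^2 - 89*o + 81*I*o + 54 - 7*I
(5) = -0.84*h^4 + 0.36*h^3 - 1.81*h^2 - 2.11*h + 5.3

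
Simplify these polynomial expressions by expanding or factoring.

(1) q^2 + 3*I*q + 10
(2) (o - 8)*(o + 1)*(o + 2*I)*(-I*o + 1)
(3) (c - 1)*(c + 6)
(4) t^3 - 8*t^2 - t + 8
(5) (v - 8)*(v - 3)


(1) = (q - 2*I)*(q + 5*I)
(2) = -I*o^4 + 3*o^3 + 7*I*o^3 - 21*o^2 + 10*I*o^2 - 24*o - 14*I*o - 16*I
(3) = c^2 + 5*c - 6
(4) = (t - 8)*(t - 1)*(t + 1)
(5) = v^2 - 11*v + 24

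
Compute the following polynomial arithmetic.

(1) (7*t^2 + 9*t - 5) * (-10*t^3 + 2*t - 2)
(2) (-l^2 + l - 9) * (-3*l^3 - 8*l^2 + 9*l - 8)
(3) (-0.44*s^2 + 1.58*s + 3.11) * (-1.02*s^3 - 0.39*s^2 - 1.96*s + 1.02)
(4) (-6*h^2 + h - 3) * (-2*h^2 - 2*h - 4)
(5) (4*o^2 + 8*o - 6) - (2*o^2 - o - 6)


(1) = -70*t^5 - 90*t^4 + 64*t^3 + 4*t^2 - 28*t + 10
(2) = 3*l^5 + 5*l^4 + 10*l^3 + 89*l^2 - 89*l + 72
(3) = 0.4488*s^5 - 1.44*s^4 - 2.926*s^3 - 4.7585*s^2 - 4.484*s + 3.1722
(4) = 12*h^4 + 10*h^3 + 28*h^2 + 2*h + 12
(5) = 2*o^2 + 9*o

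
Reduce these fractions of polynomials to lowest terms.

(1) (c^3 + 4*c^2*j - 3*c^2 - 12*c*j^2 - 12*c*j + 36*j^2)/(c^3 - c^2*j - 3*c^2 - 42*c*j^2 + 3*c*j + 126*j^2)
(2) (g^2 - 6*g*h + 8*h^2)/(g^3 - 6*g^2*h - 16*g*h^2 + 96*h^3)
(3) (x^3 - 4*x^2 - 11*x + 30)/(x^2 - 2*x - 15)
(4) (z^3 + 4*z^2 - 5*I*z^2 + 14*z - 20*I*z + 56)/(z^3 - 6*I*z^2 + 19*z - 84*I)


(1) = (c - 2*j)/(c - 7*j)
(2) = (g - 2*h)/(g^2 - 2*g*h - 24*h^2)
(3) = x - 2
(4) = (z^2 + z*(4 + 2*I) + 8*I)/(z^2 + I*z + 12)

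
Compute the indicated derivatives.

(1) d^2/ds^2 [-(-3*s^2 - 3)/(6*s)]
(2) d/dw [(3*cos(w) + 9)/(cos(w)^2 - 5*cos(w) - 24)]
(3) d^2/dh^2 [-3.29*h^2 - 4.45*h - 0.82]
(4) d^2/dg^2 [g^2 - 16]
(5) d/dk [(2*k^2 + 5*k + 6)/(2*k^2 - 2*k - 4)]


(1) = s^(-3)
(2) = 3*sin(w)/(cos(w) - 8)^2
(3) = -6.58000000000000
(4) = 2
(5) = (-7*k^2 - 20*k - 4)/(2*(k^4 - 2*k^3 - 3*k^2 + 4*k + 4))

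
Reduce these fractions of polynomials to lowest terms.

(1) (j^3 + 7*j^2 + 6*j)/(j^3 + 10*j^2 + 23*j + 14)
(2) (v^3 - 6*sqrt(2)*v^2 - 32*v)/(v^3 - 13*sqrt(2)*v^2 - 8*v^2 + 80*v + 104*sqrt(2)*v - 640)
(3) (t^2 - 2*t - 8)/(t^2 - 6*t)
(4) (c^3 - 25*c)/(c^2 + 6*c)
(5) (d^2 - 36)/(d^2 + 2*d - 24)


(1) = (j^2 + 6*j)/(j^2 + 9*j + 14)
(2) = (v^2 + 2*sqrt(2)*v)/(v^2 + v*(-8 - 5*sqrt(2)) + 40*sqrt(2))
(3) = (t^2 - 2*t - 8)/(t^2 - 6*t)
(4) = (c^2 - 25)/(c + 6)
(5) = (d - 6)/(d - 4)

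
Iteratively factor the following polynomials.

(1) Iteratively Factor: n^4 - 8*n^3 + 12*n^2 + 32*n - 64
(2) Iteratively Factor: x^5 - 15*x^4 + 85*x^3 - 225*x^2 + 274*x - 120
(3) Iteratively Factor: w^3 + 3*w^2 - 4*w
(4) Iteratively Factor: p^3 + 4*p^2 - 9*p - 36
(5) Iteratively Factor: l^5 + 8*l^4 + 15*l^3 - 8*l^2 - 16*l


(1) = (n - 2)*(n^3 - 6*n^2 + 32) = (n - 2)*(n + 2)*(n^2 - 8*n + 16) = (n - 4)*(n - 2)*(n + 2)*(n - 4)
(2) = (x - 5)*(x^4 - 10*x^3 + 35*x^2 - 50*x + 24) = (x - 5)*(x - 2)*(x^3 - 8*x^2 + 19*x - 12) = (x - 5)*(x - 3)*(x - 2)*(x^2 - 5*x + 4) = (x - 5)*(x - 4)*(x - 3)*(x - 2)*(x - 1)
(3) = (w - 1)*(w^2 + 4*w) = w*(w - 1)*(w + 4)
(4) = (p + 4)*(p^2 - 9) = (p - 3)*(p + 4)*(p + 3)
(5) = (l + 1)*(l^4 + 7*l^3 + 8*l^2 - 16*l) = (l - 1)*(l + 1)*(l^3 + 8*l^2 + 16*l) = (l - 1)*(l + 1)*(l + 4)*(l^2 + 4*l) = l*(l - 1)*(l + 1)*(l + 4)*(l + 4)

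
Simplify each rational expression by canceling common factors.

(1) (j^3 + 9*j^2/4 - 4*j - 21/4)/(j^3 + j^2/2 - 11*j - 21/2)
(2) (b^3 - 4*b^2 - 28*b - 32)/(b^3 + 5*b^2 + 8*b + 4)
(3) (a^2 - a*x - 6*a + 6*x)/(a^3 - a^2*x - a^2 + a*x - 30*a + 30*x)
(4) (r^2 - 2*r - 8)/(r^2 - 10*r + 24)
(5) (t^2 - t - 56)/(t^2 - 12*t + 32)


(1) = (4*j - 7)/(4*j - 14)
(2) = (b - 8)/(b + 1)
(3) = 1/(a + 5)
(4) = (r + 2)/(r - 6)
(5) = (t + 7)/(t - 4)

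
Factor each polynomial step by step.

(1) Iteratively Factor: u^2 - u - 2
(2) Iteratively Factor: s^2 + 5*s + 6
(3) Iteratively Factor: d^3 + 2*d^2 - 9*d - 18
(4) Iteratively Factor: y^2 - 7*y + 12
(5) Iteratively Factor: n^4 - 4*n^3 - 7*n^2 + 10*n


(1) = (u + 1)*(u - 2)
(2) = (s + 2)*(s + 3)
(3) = (d + 2)*(d^2 - 9) = (d - 3)*(d + 2)*(d + 3)
(4) = (y - 4)*(y - 3)
(5) = (n + 2)*(n^3 - 6*n^2 + 5*n) = (n - 1)*(n + 2)*(n^2 - 5*n) = (n - 5)*(n - 1)*(n + 2)*(n)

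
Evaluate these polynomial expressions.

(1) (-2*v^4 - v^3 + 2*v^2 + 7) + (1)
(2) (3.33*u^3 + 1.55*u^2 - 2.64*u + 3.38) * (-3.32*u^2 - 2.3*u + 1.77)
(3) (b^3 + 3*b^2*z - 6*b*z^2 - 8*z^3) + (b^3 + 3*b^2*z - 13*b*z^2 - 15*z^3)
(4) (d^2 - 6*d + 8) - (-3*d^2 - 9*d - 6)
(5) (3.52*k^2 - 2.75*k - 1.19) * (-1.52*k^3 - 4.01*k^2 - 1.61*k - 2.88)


(1) = -2*v^4 - v^3 + 2*v^2 + 8
(2) = -11.0556*u^5 - 12.805*u^4 + 11.0939*u^3 - 2.4061*u^2 - 12.4468*u + 5.9826
(3) = 2*b^3 + 6*b^2*z - 19*b*z^2 - 23*z^3
(4) = 4*d^2 + 3*d + 14
(5) = -5.3504*k^5 - 9.9352*k^4 + 7.1691*k^3 - 0.9382*k^2 + 9.8359*k + 3.4272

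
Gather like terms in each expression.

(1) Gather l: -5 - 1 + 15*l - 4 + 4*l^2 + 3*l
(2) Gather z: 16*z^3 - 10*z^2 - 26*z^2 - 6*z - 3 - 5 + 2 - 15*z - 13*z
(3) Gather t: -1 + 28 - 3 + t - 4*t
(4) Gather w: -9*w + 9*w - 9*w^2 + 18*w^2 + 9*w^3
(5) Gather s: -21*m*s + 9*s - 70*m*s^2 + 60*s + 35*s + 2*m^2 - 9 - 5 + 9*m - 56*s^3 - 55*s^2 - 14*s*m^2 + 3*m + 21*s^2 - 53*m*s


(1) = 4*l^2 + 18*l - 10
(2) = 16*z^3 - 36*z^2 - 34*z - 6
(3) = 24 - 3*t
(4) = 9*w^3 + 9*w^2
(5) = 2*m^2 + 12*m - 56*s^3 + s^2*(-70*m - 34) + s*(-14*m^2 - 74*m + 104) - 14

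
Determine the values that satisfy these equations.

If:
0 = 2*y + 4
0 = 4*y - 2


Then:
No Solution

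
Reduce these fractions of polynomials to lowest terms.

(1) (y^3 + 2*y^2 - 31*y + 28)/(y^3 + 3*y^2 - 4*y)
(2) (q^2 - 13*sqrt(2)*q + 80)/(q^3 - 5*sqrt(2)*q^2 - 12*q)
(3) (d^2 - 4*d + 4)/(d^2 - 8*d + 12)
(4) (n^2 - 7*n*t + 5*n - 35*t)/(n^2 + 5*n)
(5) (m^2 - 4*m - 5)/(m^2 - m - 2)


(1) = (y^2 + 3*y - 28)/(y^2 + 4*y)
(2) = (q^2 - 13*sqrt(2)*q + 80)/(q^3 - 5*sqrt(2)*q^2 - 12*q)
(3) = (d - 2)/(d - 6)
(4) = (n - 7*t)/n
(5) = (m - 5)/(m - 2)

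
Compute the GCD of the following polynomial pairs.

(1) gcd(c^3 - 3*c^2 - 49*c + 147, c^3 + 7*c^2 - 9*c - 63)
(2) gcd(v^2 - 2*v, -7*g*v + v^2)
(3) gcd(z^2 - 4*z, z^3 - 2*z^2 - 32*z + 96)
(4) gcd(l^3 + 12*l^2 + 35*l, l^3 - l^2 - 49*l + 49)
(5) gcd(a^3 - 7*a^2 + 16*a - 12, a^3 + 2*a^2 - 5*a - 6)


(1) = c^2 + 4*c - 21
(2) = gcd(v*(v - 2), v*(-7*g + v)) = v
(3) = z - 4
(4) = gcd(l*(l + 5)*(l + 7), (l - 7)*(l - 1)*(l + 7)) = l + 7
(5) = gcd((a - 3)*(a - 2)^2, (a - 2)*(a + 1)*(a + 3)) = a - 2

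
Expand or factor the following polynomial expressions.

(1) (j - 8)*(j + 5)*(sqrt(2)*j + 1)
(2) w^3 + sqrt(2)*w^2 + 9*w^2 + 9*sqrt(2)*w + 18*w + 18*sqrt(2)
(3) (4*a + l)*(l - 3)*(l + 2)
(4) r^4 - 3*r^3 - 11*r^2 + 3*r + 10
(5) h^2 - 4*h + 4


(1) = sqrt(2)*j^3 - 3*sqrt(2)*j^2 + j^2 - 40*sqrt(2)*j - 3*j - 40
(2) = (w + 3)*(w + 6)*(w + sqrt(2))
(3) = 4*a*l^2 - 4*a*l - 24*a + l^3 - l^2 - 6*l
(4) = (r - 5)*(r - 1)*(r + 1)*(r + 2)
(5) = (h - 2)^2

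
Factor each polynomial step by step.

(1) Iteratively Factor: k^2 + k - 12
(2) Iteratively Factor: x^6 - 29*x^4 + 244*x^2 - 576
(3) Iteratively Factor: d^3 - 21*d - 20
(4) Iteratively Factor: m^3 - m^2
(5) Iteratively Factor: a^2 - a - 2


(1) = (k + 4)*(k - 3)
(2) = (x + 2)*(x^5 - 2*x^4 - 25*x^3 + 50*x^2 + 144*x - 288) = (x - 4)*(x + 2)*(x^4 + 2*x^3 - 17*x^2 - 18*x + 72) = (x - 4)*(x + 2)*(x + 3)*(x^3 - x^2 - 14*x + 24) = (x - 4)*(x - 3)*(x + 2)*(x + 3)*(x^2 + 2*x - 8) = (x - 4)*(x - 3)*(x - 2)*(x + 2)*(x + 3)*(x + 4)
(3) = (d - 5)*(d^2 + 5*d + 4) = (d - 5)*(d + 4)*(d + 1)
(4) = (m - 1)*(m^2) = m*(m - 1)*(m)
(5) = (a + 1)*(a - 2)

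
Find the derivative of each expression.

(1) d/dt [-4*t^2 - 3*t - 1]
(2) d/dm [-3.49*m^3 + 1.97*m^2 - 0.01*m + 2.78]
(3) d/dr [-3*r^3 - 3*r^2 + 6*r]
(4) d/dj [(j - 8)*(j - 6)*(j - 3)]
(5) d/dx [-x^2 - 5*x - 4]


(1) = -8*t - 3
(2) = -10.47*m^2 + 3.94*m - 0.01
(3) = -9*r^2 - 6*r + 6
(4) = 3*j^2 - 34*j + 90
(5) = -2*x - 5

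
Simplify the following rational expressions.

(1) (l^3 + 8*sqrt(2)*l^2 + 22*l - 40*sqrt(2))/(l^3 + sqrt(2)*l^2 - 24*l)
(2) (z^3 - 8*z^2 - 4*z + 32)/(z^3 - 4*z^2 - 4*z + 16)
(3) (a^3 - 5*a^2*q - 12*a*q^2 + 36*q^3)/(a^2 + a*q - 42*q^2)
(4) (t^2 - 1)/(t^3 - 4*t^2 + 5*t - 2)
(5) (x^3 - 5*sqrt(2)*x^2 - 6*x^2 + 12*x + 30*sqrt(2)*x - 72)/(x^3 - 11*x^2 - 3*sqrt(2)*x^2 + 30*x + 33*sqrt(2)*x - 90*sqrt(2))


(1) = (l^2 + 4*sqrt(2)*l - 10)/(l^2 - 3*sqrt(2)*l)
(2) = (z - 8)/(z - 4)
(3) = (a^2 + a*q - 6*q^2)/(a + 7*q)
(4) = (t + 1)/(t^2 - 3*t + 2)
(5) = (x - 2*sqrt(2))/(x - 5)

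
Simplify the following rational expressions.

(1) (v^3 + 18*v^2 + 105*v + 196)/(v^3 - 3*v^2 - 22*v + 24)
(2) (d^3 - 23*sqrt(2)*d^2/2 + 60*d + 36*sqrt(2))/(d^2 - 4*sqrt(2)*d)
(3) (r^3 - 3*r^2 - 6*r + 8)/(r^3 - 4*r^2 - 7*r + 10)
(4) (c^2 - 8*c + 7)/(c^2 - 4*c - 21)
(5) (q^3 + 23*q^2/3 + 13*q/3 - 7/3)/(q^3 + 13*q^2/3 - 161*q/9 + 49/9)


(1) = (v^2 + 14*v + 49)/(v^2 - 7*v + 6)
(2) = (2*d^3 - 23*sqrt(2)*d^2 + 120*d + 72*sqrt(2))/(2*d^2 - 8*sqrt(2)*d)
(3) = (r - 4)/(r - 5)
(4) = (c - 1)/(c + 3)
(5) = (3*q + 3)/(3*q - 7)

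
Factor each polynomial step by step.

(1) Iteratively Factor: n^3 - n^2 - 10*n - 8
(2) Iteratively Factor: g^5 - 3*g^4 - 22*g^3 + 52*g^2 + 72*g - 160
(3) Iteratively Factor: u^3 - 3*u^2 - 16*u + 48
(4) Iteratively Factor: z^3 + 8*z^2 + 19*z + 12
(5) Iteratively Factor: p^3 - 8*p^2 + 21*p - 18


(1) = (n + 1)*(n^2 - 2*n - 8) = (n - 4)*(n + 1)*(n + 2)
(2) = (g + 4)*(g^4 - 7*g^3 + 6*g^2 + 28*g - 40) = (g - 2)*(g + 4)*(g^3 - 5*g^2 - 4*g + 20) = (g - 2)^2*(g + 4)*(g^2 - 3*g - 10) = (g - 5)*(g - 2)^2*(g + 4)*(g + 2)
(3) = (u - 4)*(u^2 + u - 12) = (u - 4)*(u + 4)*(u - 3)
(4) = (z + 4)*(z^2 + 4*z + 3) = (z + 1)*(z + 4)*(z + 3)
(5) = (p - 3)*(p^2 - 5*p + 6) = (p - 3)^2*(p - 2)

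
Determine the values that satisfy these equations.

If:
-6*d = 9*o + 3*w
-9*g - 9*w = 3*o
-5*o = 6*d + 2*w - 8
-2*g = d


Then:
d = 128/47
g = -64/47
o = -120/47
w = 104/47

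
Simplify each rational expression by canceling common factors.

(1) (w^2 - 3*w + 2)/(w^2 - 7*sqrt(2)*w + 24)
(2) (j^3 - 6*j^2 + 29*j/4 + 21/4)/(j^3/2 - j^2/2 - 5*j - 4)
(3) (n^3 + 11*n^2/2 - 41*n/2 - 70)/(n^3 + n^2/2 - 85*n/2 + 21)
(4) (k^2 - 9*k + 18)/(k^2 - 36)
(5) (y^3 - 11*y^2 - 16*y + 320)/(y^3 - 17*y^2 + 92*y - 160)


(1) = (w^2 - 3*w + 2)/(w^2 - 7*sqrt(2)*w + 24)
(2) = (4*j^3 - 24*j^2 + 29*j + 21)/(2*j^3 - 2*j^2 - 20*j - 16)
(3) = (2*n^2 - 3*n - 20)/(2*n^2 - 13*n + 6)
(4) = (k - 3)/(k + 6)
(5) = (y^2 - 3*y - 40)/(y^2 - 9*y + 20)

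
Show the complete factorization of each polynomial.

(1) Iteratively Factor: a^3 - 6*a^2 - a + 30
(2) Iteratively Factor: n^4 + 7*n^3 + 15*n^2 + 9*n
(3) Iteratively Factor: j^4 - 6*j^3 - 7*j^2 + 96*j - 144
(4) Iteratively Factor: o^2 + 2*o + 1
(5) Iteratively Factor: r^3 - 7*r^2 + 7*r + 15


(1) = (a - 5)*(a^2 - a - 6) = (a - 5)*(a - 3)*(a + 2)
(2) = (n + 3)*(n^3 + 4*n^2 + 3*n) = (n + 1)*(n + 3)*(n^2 + 3*n) = n*(n + 1)*(n + 3)*(n + 3)
(3) = (j - 4)*(j^3 - 2*j^2 - 15*j + 36) = (j - 4)*(j - 3)*(j^2 + j - 12) = (j - 4)*(j - 3)^2*(j + 4)
(4) = (o + 1)*(o + 1)
(5) = (r - 3)*(r^2 - 4*r - 5) = (r - 3)*(r + 1)*(r - 5)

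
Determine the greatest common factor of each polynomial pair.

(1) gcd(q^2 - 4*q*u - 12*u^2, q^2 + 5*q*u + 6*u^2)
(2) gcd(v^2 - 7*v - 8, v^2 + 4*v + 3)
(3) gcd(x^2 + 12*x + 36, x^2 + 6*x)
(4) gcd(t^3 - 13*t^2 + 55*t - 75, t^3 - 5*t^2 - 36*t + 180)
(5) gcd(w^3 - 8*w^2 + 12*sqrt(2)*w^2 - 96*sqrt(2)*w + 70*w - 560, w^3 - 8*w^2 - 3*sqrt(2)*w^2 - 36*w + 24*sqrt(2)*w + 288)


(1) = q + 2*u
(2) = gcd((v - 8)*(v + 1), (v + 1)*(v + 3)) = v + 1
(3) = x + 6
(4) = t - 5
(5) = gcd((w - 8)*(w + 5*sqrt(2))*(w + 7*sqrt(2)), (w - 8)*(w - 6*sqrt(2))*(w + 3*sqrt(2))) = w - 8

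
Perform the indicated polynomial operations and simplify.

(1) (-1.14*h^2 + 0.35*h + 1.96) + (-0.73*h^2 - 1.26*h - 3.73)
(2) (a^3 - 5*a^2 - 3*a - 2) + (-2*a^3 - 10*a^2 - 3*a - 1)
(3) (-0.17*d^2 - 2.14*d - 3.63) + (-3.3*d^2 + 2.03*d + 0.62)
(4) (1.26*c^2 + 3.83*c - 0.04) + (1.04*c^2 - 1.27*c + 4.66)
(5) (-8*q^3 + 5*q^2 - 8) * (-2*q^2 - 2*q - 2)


(1) = -1.87*h^2 - 0.91*h - 1.77
(2) = -a^3 - 15*a^2 - 6*a - 3
(3) = -3.47*d^2 - 0.11*d - 3.01
(4) = 2.3*c^2 + 2.56*c + 4.62
(5) = 16*q^5 + 6*q^4 + 6*q^3 + 6*q^2 + 16*q + 16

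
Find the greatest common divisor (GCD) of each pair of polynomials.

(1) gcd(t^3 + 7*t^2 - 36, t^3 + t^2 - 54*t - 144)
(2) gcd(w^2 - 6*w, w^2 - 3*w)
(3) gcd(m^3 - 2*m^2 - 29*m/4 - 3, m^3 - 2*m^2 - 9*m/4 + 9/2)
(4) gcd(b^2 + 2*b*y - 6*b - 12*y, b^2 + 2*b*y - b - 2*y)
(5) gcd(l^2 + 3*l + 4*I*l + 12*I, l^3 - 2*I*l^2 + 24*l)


(1) = t^2 + 9*t + 18
(2) = w
(3) = m + 3/2
(4) = gcd((b - 6)*(b + 2*y), (b - 1)*(b + 2*y)) = b + 2*y
(5) = l + 4*I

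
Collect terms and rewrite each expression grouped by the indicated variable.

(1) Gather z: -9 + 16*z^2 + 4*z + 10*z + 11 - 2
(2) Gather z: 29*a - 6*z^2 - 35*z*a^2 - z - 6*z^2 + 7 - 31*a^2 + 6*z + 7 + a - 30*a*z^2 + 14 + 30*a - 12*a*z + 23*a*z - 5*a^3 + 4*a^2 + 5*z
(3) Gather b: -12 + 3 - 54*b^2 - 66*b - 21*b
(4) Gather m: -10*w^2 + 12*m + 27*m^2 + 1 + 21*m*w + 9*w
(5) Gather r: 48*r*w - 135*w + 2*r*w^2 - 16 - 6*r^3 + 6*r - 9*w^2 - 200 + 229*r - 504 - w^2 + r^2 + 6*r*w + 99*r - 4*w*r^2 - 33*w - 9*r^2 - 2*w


(1) = 16*z^2 + 14*z
(2) = -5*a^3 - 27*a^2 + 60*a + z^2*(-30*a - 12) + z*(-35*a^2 + 11*a + 10) + 28
(3) = -54*b^2 - 87*b - 9
(4) = 27*m^2 + m*(21*w + 12) - 10*w^2 + 9*w + 1
(5) = -6*r^3 + r^2*(-4*w - 8) + r*(2*w^2 + 54*w + 334) - 10*w^2 - 170*w - 720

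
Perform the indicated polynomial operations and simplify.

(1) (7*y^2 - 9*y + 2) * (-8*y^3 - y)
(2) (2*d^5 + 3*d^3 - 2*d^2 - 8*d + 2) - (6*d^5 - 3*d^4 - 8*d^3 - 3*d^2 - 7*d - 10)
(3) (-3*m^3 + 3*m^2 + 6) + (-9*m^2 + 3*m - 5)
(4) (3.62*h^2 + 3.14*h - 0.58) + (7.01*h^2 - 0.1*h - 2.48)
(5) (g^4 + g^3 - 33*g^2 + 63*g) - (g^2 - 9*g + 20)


(1) = -56*y^5 + 72*y^4 - 23*y^3 + 9*y^2 - 2*y
(2) = -4*d^5 + 3*d^4 + 11*d^3 + d^2 - d + 12
(3) = -3*m^3 - 6*m^2 + 3*m + 1
(4) = 10.63*h^2 + 3.04*h - 3.06
(5) = g^4 + g^3 - 34*g^2 + 72*g - 20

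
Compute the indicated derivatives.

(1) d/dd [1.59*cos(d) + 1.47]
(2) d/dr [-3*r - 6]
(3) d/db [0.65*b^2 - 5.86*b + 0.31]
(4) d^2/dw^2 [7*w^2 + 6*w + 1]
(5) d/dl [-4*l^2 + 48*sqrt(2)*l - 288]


(1) = -1.59*sin(d)
(2) = -3
(3) = 1.3*b - 5.86
(4) = 14
(5) = -8*l + 48*sqrt(2)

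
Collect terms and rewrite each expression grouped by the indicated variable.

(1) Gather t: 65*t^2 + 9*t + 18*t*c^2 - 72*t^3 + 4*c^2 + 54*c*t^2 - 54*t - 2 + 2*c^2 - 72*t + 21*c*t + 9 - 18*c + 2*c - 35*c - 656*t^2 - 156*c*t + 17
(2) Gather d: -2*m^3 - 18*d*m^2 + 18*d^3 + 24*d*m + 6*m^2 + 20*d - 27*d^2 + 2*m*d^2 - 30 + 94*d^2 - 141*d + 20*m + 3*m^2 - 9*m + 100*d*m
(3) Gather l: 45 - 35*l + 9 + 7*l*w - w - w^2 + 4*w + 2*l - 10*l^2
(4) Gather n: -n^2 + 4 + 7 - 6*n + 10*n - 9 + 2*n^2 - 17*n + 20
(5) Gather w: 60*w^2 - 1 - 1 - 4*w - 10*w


(1) = 6*c^2 - 51*c - 72*t^3 + t^2*(54*c - 591) + t*(18*c^2 - 135*c - 117) + 24
(2) = 18*d^3 + d^2*(2*m + 67) + d*(-18*m^2 + 124*m - 121) - 2*m^3 + 9*m^2 + 11*m - 30
(3) = -10*l^2 + l*(7*w - 33) - w^2 + 3*w + 54
(4) = n^2 - 13*n + 22
(5) = 60*w^2 - 14*w - 2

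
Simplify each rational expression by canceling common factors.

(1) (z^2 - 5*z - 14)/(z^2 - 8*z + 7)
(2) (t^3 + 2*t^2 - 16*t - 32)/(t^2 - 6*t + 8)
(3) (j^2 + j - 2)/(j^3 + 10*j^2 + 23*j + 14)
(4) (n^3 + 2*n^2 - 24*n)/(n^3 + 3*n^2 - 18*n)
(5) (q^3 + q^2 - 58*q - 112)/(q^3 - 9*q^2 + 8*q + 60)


(1) = (z + 2)/(z - 1)
(2) = (t^2 + 6*t + 8)/(t - 2)
(3) = (j - 1)/(j^2 + 8*j + 7)
(4) = (n - 4)/(n - 3)
(5) = (q^2 - q - 56)/(q^2 - 11*q + 30)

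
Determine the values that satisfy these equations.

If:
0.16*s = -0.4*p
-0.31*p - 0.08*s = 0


Then:
p = 0.00
s = 0.00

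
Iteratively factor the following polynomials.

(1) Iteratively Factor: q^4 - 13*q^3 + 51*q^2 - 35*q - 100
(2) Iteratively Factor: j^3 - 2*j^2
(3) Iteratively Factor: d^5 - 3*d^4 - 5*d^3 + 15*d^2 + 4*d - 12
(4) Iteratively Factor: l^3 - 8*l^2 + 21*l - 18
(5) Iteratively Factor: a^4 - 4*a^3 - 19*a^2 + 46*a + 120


(1) = (q - 4)*(q^3 - 9*q^2 + 15*q + 25) = (q - 5)*(q - 4)*(q^2 - 4*q - 5) = (q - 5)*(q - 4)*(q + 1)*(q - 5)
(2) = (j)*(j^2 - 2*j) = j^2*(j - 2)
(3) = (d - 1)*(d^4 - 2*d^3 - 7*d^2 + 8*d + 12) = (d - 1)*(d + 1)*(d^3 - 3*d^2 - 4*d + 12) = (d - 3)*(d - 1)*(d + 1)*(d^2 - 4) = (d - 3)*(d - 1)*(d + 1)*(d + 2)*(d - 2)
(4) = (l - 3)*(l^2 - 5*l + 6) = (l - 3)^2*(l - 2)
(5) = (a - 4)*(a^3 - 19*a - 30) = (a - 4)*(a + 3)*(a^2 - 3*a - 10) = (a - 5)*(a - 4)*(a + 3)*(a + 2)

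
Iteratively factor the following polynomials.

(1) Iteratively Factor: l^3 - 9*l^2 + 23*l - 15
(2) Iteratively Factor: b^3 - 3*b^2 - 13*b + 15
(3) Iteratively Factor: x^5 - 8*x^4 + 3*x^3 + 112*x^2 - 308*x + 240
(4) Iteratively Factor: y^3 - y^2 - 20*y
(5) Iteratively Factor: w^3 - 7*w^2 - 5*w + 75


(1) = (l - 5)*(l^2 - 4*l + 3) = (l - 5)*(l - 1)*(l - 3)
(2) = (b - 5)*(b^2 + 2*b - 3) = (b - 5)*(b - 1)*(b + 3)
(3) = (x - 2)*(x^4 - 6*x^3 - 9*x^2 + 94*x - 120) = (x - 2)^2*(x^3 - 4*x^2 - 17*x + 60) = (x - 3)*(x - 2)^2*(x^2 - x - 20) = (x - 5)*(x - 3)*(x - 2)^2*(x + 4)
(4) = (y)*(y^2 - y - 20) = y*(y - 5)*(y + 4)
(5) = (w - 5)*(w^2 - 2*w - 15) = (w - 5)^2*(w + 3)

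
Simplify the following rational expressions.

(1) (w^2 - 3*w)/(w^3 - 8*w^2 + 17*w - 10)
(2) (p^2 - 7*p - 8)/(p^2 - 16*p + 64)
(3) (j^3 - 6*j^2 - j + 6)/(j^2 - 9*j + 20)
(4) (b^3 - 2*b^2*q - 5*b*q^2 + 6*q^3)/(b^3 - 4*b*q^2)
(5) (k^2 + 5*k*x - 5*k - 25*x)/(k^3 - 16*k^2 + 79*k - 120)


(1) = (w^2 - 3*w)/(w^3 - 8*w^2 + 17*w - 10)
(2) = (p + 1)/(p - 8)
(3) = (j^3 - 6*j^2 - j + 6)/(j^2 - 9*j + 20)
(4) = (-b^2 + 4*b*q - 3*q^2)/(-b^2 + 2*b*q)
(5) = (k + 5*x)/(k^2 - 11*k + 24)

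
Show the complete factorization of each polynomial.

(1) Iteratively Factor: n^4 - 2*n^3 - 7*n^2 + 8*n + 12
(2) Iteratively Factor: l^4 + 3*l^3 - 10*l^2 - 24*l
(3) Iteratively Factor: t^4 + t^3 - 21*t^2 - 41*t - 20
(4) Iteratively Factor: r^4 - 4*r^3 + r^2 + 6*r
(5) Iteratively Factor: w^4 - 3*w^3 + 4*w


(1) = (n + 2)*(n^3 - 4*n^2 + n + 6) = (n - 3)*(n + 2)*(n^2 - n - 2) = (n - 3)*(n + 1)*(n + 2)*(n - 2)
(2) = (l + 4)*(l^3 - l^2 - 6*l) = (l + 2)*(l + 4)*(l^2 - 3*l) = (l - 3)*(l + 2)*(l + 4)*(l)
(3) = (t + 4)*(t^3 - 3*t^2 - 9*t - 5) = (t + 1)*(t + 4)*(t^2 - 4*t - 5) = (t + 1)^2*(t + 4)*(t - 5)
(4) = (r + 1)*(r^3 - 5*r^2 + 6*r) = r*(r + 1)*(r^2 - 5*r + 6) = r*(r - 2)*(r + 1)*(r - 3)
(5) = (w)*(w^3 - 3*w^2 + 4) = w*(w - 2)*(w^2 - w - 2) = w*(w - 2)*(w + 1)*(w - 2)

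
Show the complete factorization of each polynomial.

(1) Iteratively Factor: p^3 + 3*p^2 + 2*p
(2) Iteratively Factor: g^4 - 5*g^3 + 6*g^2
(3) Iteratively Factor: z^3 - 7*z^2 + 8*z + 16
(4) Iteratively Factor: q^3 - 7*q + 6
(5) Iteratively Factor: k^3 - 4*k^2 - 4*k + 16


(1) = (p + 2)*(p^2 + p) = p*(p + 2)*(p + 1)
(2) = (g - 2)*(g^3 - 3*g^2) = g*(g - 2)*(g^2 - 3*g) = g^2*(g - 2)*(g - 3)
(3) = (z - 4)*(z^2 - 3*z - 4) = (z - 4)^2*(z + 1)
(4) = (q - 2)*(q^2 + 2*q - 3) = (q - 2)*(q + 3)*(q - 1)
(5) = (k - 4)*(k^2 - 4) = (k - 4)*(k - 2)*(k + 2)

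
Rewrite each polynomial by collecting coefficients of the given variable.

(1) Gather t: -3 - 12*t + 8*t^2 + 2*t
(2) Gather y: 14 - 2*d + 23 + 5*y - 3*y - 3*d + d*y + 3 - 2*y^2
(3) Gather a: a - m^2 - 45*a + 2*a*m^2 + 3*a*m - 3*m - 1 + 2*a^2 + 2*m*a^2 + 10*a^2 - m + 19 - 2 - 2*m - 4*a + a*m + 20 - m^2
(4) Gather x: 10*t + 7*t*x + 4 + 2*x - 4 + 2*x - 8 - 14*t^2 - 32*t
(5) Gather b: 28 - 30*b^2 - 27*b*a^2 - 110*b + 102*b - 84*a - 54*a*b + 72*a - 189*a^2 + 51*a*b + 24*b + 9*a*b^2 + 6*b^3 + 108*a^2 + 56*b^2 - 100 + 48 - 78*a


(1) = 8*t^2 - 10*t - 3
(2) = -5*d - 2*y^2 + y*(d + 2) + 40
(3) = a^2*(2*m + 12) + a*(2*m^2 + 4*m - 48) - 2*m^2 - 6*m + 36
(4) = -14*t^2 - 22*t + x*(7*t + 4) - 8
(5) = -81*a^2 - 90*a + 6*b^3 + b^2*(9*a + 26) + b*(-27*a^2 - 3*a + 16) - 24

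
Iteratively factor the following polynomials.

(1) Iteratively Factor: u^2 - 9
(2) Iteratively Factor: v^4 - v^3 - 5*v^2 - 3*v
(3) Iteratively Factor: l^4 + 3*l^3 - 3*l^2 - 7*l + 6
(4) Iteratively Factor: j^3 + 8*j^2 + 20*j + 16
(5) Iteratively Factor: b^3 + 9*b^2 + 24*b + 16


(1) = (u - 3)*(u + 3)
(2) = (v)*(v^3 - v^2 - 5*v - 3) = v*(v - 3)*(v^2 + 2*v + 1) = v*(v - 3)*(v + 1)*(v + 1)
(3) = (l + 2)*(l^3 + l^2 - 5*l + 3) = (l - 1)*(l + 2)*(l^2 + 2*l - 3) = (l - 1)^2*(l + 2)*(l + 3)
(4) = (j + 2)*(j^2 + 6*j + 8) = (j + 2)*(j + 4)*(j + 2)
(5) = (b + 4)*(b^2 + 5*b + 4) = (b + 4)^2*(b + 1)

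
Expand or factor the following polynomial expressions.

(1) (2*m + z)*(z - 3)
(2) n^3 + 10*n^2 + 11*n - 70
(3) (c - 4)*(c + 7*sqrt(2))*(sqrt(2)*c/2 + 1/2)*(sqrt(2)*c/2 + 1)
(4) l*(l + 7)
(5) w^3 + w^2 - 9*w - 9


(1) = 2*m*z - 6*m + z^2 - 3*z
(2) = (n - 2)*(n + 5)*(n + 7)
(3) = c^4/2 - 2*c^3 + 17*sqrt(2)*c^3/4 - 17*sqrt(2)*c^2 + 11*c^2 - 44*c + 7*sqrt(2)*c/2 - 14*sqrt(2)
(4) = l^2 + 7*l
(5) = (w - 3)*(w + 1)*(w + 3)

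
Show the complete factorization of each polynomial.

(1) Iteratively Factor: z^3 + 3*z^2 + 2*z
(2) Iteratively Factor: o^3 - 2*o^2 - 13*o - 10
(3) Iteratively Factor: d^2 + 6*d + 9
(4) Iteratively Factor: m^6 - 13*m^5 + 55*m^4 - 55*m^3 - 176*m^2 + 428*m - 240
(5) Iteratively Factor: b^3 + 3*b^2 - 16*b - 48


(1) = (z + 2)*(z^2 + z) = (z + 1)*(z + 2)*(z)
(2) = (o - 5)*(o^2 + 3*o + 2) = (o - 5)*(o + 1)*(o + 2)
(3) = (d + 3)*(d + 3)
(4) = (m - 1)*(m^5 - 12*m^4 + 43*m^3 - 12*m^2 - 188*m + 240) = (m - 1)*(m + 2)*(m^4 - 14*m^3 + 71*m^2 - 154*m + 120) = (m - 4)*(m - 1)*(m + 2)*(m^3 - 10*m^2 + 31*m - 30) = (m - 4)*(m - 3)*(m - 1)*(m + 2)*(m^2 - 7*m + 10) = (m - 4)*(m - 3)*(m - 2)*(m - 1)*(m + 2)*(m - 5)
(5) = (b + 3)*(b^2 - 16) = (b + 3)*(b + 4)*(b - 4)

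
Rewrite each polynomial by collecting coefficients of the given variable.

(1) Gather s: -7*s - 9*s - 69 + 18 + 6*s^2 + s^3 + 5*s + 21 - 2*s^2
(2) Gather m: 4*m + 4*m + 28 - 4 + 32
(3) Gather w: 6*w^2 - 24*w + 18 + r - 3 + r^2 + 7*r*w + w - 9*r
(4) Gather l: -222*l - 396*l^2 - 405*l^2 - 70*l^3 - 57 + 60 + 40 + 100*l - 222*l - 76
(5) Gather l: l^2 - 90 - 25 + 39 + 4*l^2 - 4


(1) = s^3 + 4*s^2 - 11*s - 30
(2) = 8*m + 56
(3) = r^2 - 8*r + 6*w^2 + w*(7*r - 23) + 15
(4) = -70*l^3 - 801*l^2 - 344*l - 33
(5) = 5*l^2 - 80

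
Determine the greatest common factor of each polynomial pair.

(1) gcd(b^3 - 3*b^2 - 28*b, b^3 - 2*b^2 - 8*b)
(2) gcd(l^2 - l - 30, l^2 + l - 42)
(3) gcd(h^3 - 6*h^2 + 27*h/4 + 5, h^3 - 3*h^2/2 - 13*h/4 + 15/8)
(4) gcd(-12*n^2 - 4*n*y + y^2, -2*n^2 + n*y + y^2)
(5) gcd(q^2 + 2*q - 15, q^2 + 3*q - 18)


(1) = b
(2) = l - 6
(3) = h - 5/2
(4) = gcd((-6*n + y)*(2*n + y), (-n + y)*(2*n + y)) = 2*n + y
(5) = q - 3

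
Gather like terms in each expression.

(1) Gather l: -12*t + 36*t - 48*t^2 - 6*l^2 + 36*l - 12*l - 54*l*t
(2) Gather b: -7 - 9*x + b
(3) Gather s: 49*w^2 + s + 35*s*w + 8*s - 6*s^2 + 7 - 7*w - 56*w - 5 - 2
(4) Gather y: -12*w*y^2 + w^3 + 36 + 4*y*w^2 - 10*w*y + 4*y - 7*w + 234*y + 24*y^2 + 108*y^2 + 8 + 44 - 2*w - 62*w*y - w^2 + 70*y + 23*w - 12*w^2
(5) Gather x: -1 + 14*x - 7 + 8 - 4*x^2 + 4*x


(1) = -6*l^2 + l*(24 - 54*t) - 48*t^2 + 24*t
(2) = b - 9*x - 7
(3) = -6*s^2 + s*(35*w + 9) + 49*w^2 - 63*w
(4) = w^3 - 13*w^2 + 14*w + y^2*(132 - 12*w) + y*(4*w^2 - 72*w + 308) + 88
(5) = -4*x^2 + 18*x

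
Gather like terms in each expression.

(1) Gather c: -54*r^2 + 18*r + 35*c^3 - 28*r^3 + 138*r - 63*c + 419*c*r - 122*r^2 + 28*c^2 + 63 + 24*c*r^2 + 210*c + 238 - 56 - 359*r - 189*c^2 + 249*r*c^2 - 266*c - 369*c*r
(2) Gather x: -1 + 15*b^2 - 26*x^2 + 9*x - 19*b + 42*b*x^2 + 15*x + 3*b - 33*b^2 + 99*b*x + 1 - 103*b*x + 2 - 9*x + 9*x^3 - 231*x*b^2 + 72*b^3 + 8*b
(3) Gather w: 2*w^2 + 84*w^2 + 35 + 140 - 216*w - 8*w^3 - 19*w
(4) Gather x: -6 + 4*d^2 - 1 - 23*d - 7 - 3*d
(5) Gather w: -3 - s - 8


(1) = 35*c^3 + c^2*(249*r - 161) + c*(24*r^2 + 50*r - 119) - 28*r^3 - 176*r^2 - 203*r + 245
(2) = 72*b^3 - 18*b^2 - 8*b + 9*x^3 + x^2*(42*b - 26) + x*(-231*b^2 - 4*b + 15) + 2
(3) = -8*w^3 + 86*w^2 - 235*w + 175
(4) = 4*d^2 - 26*d - 14
(5) = -s - 11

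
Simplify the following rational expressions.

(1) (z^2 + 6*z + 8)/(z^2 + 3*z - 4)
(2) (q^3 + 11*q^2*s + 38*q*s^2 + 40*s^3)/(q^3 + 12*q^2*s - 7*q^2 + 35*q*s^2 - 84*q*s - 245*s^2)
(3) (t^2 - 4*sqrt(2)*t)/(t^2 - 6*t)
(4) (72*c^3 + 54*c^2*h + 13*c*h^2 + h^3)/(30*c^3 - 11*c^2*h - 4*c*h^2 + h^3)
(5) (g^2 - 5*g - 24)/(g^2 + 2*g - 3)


(1) = (z + 2)/(z - 1)
(2) = (q^2 + 6*q*s + 8*s^2)/(q^2 + 7*q*s - 7*q - 49*s)
(3) = (t - 4*sqrt(2))/(t - 6)
(4) = (24*c^2 + 10*c*h + h^2)/(10*c^2 - 7*c*h + h^2)
(5) = (g - 8)/(g - 1)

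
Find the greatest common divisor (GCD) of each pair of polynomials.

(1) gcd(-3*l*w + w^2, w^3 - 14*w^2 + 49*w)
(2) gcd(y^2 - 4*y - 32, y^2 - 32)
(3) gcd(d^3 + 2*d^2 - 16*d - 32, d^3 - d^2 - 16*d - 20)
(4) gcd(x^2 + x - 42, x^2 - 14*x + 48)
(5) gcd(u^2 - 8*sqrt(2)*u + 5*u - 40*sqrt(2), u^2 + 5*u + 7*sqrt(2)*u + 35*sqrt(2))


(1) = w
(2) = 1
(3) = gcd((d - 4)*(d + 2)*(d + 4), (d - 5)*(d + 2)^2) = d + 2
(4) = gcd((x - 6)*(x + 7), (x - 8)*(x - 6)) = x - 6
(5) = gcd((u + 5)*(u - 8*sqrt(2)), (u + 5)*(u + 7*sqrt(2))) = u + 5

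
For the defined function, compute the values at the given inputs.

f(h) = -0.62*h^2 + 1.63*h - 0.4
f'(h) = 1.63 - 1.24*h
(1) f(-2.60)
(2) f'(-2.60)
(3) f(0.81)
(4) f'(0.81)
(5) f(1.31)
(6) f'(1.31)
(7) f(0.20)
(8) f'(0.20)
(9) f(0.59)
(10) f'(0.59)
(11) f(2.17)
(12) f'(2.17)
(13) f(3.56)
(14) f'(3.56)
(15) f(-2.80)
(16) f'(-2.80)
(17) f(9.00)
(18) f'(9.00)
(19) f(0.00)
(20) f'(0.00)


(1) = -8.83
(2) = 4.85
(3) = 0.51
(4) = 0.63
(5) = 0.67
(6) = 0.01
(7) = -0.10
(8) = 1.38
(9) = 0.35
(10) = 0.90
(11) = 0.22
(12) = -1.06
(13) = -2.45
(14) = -2.78
(15) = -9.82
(16) = 5.10
(17) = -35.95
(18) = -9.53
(19) = -0.40
(20) = 1.63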